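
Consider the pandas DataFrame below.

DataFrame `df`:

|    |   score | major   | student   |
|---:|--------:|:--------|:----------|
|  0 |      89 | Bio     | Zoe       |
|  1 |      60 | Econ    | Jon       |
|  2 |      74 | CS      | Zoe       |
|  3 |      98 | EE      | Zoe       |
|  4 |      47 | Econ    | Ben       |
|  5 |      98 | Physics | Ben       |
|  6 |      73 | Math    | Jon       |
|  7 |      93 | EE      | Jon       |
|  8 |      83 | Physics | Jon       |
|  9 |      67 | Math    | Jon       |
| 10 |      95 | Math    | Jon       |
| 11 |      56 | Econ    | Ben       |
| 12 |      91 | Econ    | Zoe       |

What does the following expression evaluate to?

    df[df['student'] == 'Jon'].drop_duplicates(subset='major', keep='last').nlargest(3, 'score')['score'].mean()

filter rows where student == 'Jon':
    score    major student
1      60     Econ     Jon
6      73     Math     Jon
7      93       EE     Jon
8      83  Physics     Jon
9      67     Math     Jon
10     95     Math     Jon
drop duplicate major (keep=last):
    score    major student
1      60     Econ     Jon
7      93       EE     Jon
8      83  Physics     Jon
10     95     Math     Jon
take 3 rows with largest score:
    score    major student
10     95     Math     Jon
7      93       EE     Jon
8      83  Physics     Jon

90.3333333333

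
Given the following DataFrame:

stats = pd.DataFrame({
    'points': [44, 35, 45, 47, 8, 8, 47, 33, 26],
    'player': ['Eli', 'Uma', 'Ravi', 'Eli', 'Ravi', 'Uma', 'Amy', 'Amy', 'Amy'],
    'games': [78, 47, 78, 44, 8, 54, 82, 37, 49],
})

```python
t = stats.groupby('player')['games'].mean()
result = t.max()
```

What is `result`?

group by player, mean of games:
player
Amy     56.0
Eli     61.0
Ravi    43.0
Uma     50.5
Name: games, dtype: float64
Reading off the max of the resulting series, we get 61.0.

61.0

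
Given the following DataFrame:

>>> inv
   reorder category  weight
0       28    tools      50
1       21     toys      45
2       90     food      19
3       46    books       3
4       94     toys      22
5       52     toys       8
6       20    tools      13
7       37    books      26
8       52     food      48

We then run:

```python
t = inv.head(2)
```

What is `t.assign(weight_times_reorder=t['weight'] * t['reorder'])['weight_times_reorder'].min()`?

945

take first 2 rows:
   reorder category  weight
0       28    tools      50
1       21     toys      45
add column weight_times_reorder = t['weight'] * t['reorder']:
   reorder category  weight  weight_times_reorder
0       28    tools      50                  1400
1       21     toys      45                   945
Taking the min of column 'weight_times_reorder' gives 945.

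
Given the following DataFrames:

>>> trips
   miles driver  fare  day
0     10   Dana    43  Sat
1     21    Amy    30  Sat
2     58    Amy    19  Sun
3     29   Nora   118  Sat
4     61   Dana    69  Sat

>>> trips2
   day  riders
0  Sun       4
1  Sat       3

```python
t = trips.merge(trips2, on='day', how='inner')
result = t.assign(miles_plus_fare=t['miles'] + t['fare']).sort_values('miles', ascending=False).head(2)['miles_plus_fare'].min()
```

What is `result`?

77

merge on 'day' (how='inner') → 5 rows:
   miles driver  fare  day  riders
0     10   Dana    43  Sat       3
1     21    Amy    30  Sat       3
2     58    Amy    19  Sun       4
3     29   Nora   118  Sat       3
4     61   Dana    69  Sat       3
add column miles_plus_fare = t['miles'] + t['fare']:
   miles driver  fare  day  riders  miles_plus_fare
0     10   Dana    43  Sat       3               53
1     21    Amy    30  Sat       3               51
2     58    Amy    19  Sun       4               77
3     29   Nora   118  Sat       3              147
4     61   Dana    69  Sat       3              130
sort by miles descending:
   miles driver  fare  day  riders  miles_plus_fare
4     61   Dana    69  Sat       3              130
2     58    Amy    19  Sun       4               77
3     29   Nora   118  Sat       3              147
1     21    Amy    30  Sat       3               51
0     10   Dana    43  Sat       3               53
take first 2 rows:
   miles driver  fare  day  riders  miles_plus_fare
4     61   Dana    69  Sat       3              130
2     58    Amy    19  Sun       4               77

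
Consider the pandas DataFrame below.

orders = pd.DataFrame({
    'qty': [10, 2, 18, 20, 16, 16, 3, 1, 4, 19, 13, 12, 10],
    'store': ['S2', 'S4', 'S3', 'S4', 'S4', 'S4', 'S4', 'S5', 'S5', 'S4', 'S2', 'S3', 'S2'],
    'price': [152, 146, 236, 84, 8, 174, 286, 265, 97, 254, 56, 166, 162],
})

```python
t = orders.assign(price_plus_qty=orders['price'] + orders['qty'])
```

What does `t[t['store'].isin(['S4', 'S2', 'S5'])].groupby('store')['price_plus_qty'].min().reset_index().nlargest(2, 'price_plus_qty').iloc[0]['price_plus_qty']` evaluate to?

add column price_plus_qty = orders['price'] + orders['qty']:
    qty store  price  price_plus_qty
0    10    S2    152             162
1     2    S4    146             148
2    18    S3    236             254
3    20    S4     84             104
4    16    S4      8              24
5    16    S4    174             190
6     3    S4    286             289
7     1    S5    265             266
8     4    S5     97             101
9    19    S4    254             273
10   13    S2     56              69
11   12    S3    166             178
12   10    S2    162             172
filter rows where store in ['S4', 'S2', 'S5']:
    qty store  price  price_plus_qty
0    10    S2    152             162
1     2    S4    146             148
3    20    S4     84             104
4    16    S4      8              24
5    16    S4    174             190
6     3    S4    286             289
7     1    S5    265             266
8     4    S5     97             101
9    19    S4    254             273
10   13    S2     56              69
12   10    S2    162             172
group by store, min of price_plus_qty:
store
S2     69
S4     24
S5    101
Name: price_plus_qty, dtype: int64
reset_index():
  store  price_plus_qty
0    S2              69
1    S4              24
2    S5             101
take 2 rows with largest price_plus_qty:
  store  price_plus_qty
2    S5             101
0    S2              69

101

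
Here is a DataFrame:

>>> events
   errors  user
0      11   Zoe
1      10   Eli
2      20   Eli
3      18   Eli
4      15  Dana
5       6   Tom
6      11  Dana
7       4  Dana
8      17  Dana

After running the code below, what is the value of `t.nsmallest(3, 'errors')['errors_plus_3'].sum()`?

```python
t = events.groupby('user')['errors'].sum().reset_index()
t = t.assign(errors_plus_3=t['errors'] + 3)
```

group by user, sum of errors:
user
Dana    47
Eli     48
Tom      6
Zoe     11
Name: errors, dtype: int64
reset_index():
   user  errors
0  Dana      47
1   Eli      48
2   Tom       6
3   Zoe      11
add column errors_plus_3 = t['errors'] + 3:
   user  errors  errors_plus_3
0  Dana      47             50
1   Eli      48             51
2   Tom       6              9
3   Zoe      11             14
take 3 rows with smallest errors:
   user  errors  errors_plus_3
2   Tom       6              9
3   Zoe      11             14
0  Dana      47             50

73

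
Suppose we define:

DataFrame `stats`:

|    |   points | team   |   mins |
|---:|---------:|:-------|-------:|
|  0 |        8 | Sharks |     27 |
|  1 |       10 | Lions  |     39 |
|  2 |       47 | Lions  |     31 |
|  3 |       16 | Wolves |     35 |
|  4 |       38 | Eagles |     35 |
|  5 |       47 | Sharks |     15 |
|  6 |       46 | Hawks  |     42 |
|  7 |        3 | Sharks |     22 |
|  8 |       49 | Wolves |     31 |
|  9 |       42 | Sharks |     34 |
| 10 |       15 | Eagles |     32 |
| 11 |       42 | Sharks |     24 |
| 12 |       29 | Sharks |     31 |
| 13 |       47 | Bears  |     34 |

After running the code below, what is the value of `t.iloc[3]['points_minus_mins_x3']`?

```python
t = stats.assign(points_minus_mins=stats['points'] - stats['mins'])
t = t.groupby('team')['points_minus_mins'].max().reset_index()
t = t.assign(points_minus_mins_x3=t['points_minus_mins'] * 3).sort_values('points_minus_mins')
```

48

add column points_minus_mins = stats['points'] - stats['mins']:
    points    team  mins  points_minus_mins
0        8  Sharks    27                -19
1       10   Lions    39                -29
2       47   Lions    31                 16
3       16  Wolves    35                -19
4       38  Eagles    35                  3
5       47  Sharks    15                 32
6       46   Hawks    42                  4
7        3  Sharks    22                -19
8       49  Wolves    31                 18
9       42  Sharks    34                  8
10      15  Eagles    32                -17
11      42  Sharks    24                 18
12      29  Sharks    31                 -2
13      47   Bears    34                 13
group by team, max of points_minus_mins:
team
Bears     13
Eagles     3
Hawks      4
Lions     16
Sharks    32
Wolves    18
Name: points_minus_mins, dtype: int64
reset_index():
     team  points_minus_mins
0   Bears                 13
1  Eagles                  3
2   Hawks                  4
3   Lions                 16
4  Sharks                 32
5  Wolves                 18
add column points_minus_mins_x3 = t['points_minus_mins'] * 3:
     team  points_minus_mins  points_minus_mins_x3
0   Bears                 13                    39
1  Eagles                  3                     9
2   Hawks                  4                    12
3   Lions                 16                    48
4  Sharks                 32                    96
5  Wolves                 18                    54
sort by points_minus_mins:
     team  points_minus_mins  points_minus_mins_x3
1  Eagles                  3                     9
2   Hawks                  4                    12
0   Bears                 13                    39
3   Lions                 16                    48
5  Wolves                 18                    54
4  Sharks                 32                    96
Hence 48.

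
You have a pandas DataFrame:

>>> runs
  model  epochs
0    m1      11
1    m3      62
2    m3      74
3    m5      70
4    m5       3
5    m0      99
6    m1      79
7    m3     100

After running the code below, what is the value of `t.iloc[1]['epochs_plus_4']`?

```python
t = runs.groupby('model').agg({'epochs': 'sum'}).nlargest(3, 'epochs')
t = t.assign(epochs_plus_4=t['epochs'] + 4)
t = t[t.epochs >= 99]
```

group by model, sum of epochs:
       epochs
model        
m0         99
m1         90
m3        236
m5         73
take 3 rows with largest epochs:
       epochs
model        
m3        236
m0         99
m1         90
add column epochs_plus_4 = t['epochs'] + 4:
       epochs  epochs_plus_4
model                       
m3        236            240
m0         99            103
m1         90             94
filter rows where epochs >= 99:
       epochs  epochs_plus_4
model                       
m3        236            240
m0         99            103

103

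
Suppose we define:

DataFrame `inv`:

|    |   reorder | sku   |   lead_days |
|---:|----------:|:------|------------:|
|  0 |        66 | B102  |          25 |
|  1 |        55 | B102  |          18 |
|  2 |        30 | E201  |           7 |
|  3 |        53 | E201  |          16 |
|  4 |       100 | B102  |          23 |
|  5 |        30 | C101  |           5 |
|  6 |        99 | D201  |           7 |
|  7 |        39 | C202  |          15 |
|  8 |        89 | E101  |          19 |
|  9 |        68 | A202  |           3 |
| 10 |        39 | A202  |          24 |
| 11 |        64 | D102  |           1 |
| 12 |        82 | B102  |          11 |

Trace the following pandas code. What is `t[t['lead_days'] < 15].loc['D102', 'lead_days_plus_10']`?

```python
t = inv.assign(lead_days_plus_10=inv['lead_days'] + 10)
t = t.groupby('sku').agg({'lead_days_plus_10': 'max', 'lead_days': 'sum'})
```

add column lead_days_plus_10 = inv['lead_days'] + 10:
    reorder   sku  lead_days  lead_days_plus_10
0        66  B102         25                 35
1        55  B102         18                 28
2        30  E201          7                 17
3        53  E201         16                 26
4       100  B102         23                 33
5        30  C101          5                 15
6        99  D201          7                 17
7        39  C202         15                 25
8        89  E101         19                 29
9        68  A202          3                 13
10       39  A202         24                 34
11       64  D102          1                 11
12       82  B102         11                 21
group by sku: max(lead_days_plus_10), sum(lead_days):
      lead_days_plus_10  lead_days
sku                               
A202                 34         27
B102                 35         77
C101                 15          5
C202                 25         15
D102                 11          1
D201                 17          7
E101                 29         19
E201                 26         23
filter rows where lead_days < 15:
      lead_days_plus_10  lead_days
sku                               
C101                 15          5
D102                 11          1
D201                 17          7

11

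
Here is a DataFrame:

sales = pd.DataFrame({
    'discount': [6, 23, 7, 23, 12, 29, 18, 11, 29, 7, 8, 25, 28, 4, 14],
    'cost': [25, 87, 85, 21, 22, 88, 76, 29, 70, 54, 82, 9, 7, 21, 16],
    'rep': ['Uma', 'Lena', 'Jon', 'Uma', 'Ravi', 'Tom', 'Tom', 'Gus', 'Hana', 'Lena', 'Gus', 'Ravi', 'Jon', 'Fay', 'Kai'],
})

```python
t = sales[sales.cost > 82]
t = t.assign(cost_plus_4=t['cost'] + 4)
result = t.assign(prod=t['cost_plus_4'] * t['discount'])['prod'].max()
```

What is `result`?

filter rows where cost > 82:
   discount  cost   rep
1        23    87  Lena
2         7    85   Jon
5        29    88   Tom
add column cost_plus_4 = t['cost'] + 4:
   discount  cost   rep  cost_plus_4
1        23    87  Lena           91
2         7    85   Jon           89
5        29    88   Tom           92
add column prod = t['cost_plus_4'] * t['discount']:
   discount  cost   rep  cost_plus_4  prod
1        23    87  Lena           91  2093
2         7    85   Jon           89   623
5        29    88   Tom           92  2668
Reading off the max of column 'prod', we get 2668.

2668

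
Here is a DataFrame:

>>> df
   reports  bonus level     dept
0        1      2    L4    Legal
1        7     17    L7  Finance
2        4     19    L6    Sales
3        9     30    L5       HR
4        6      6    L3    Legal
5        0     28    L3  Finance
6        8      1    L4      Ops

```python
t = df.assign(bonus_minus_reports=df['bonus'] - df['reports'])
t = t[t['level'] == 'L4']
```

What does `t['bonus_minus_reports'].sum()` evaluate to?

add column bonus_minus_reports = df['bonus'] - df['reports']:
   reports  bonus level     dept  bonus_minus_reports
0        1      2    L4    Legal                    1
1        7     17    L7  Finance                   10
2        4     19    L6    Sales                   15
3        9     30    L5       HR                   21
4        6      6    L3    Legal                    0
5        0     28    L3  Finance                   28
6        8      1    L4      Ops                   -7
filter rows where level == 'L4':
   reports  bonus level   dept  bonus_minus_reports
0        1      2    L4  Legal                    1
6        8      1    L4    Ops                   -7

-6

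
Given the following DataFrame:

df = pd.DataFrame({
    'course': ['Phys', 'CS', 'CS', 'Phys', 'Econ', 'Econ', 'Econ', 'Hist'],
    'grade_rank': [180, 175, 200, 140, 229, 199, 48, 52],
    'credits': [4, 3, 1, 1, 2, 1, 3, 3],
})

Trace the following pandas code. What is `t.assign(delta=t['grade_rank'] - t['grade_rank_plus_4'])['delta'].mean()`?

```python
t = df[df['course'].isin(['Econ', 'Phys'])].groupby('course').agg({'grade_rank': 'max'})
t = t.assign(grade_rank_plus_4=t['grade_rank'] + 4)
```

filter rows where course in ['Econ', 'Phys']:
  course  grade_rank  credits
0   Phys         180        4
3   Phys         140        1
4   Econ         229        2
5   Econ         199        1
6   Econ          48        3
group by course, max of grade_rank:
        grade_rank
course            
Econ           229
Phys           180
add column grade_rank_plus_4 = t['grade_rank'] + 4:
        grade_rank  grade_rank_plus_4
course                               
Econ           229                233
Phys           180                184
add column delta = t['grade_rank'] - t['grade_rank_plus_4']:
        grade_rank  grade_rank_plus_4  delta
course                                      
Econ           229                233     -4
Phys           180                184     -4

-4.0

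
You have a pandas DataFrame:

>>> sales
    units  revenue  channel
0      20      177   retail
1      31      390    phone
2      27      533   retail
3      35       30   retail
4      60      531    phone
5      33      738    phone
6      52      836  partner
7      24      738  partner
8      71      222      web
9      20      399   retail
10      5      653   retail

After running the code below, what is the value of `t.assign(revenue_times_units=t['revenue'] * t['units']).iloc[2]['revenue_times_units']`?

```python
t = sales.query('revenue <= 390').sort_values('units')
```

1050

filter rows where revenue <= 390:
   units  revenue channel
0     20      177  retail
1     31      390   phone
3     35       30  retail
8     71      222     web
sort by units:
   units  revenue channel
0     20      177  retail
1     31      390   phone
3     35       30  retail
8     71      222     web
add column revenue_times_units = t['revenue'] * t['units']:
   units  revenue channel  revenue_times_units
0     20      177  retail                 3540
1     31      390   phone                12090
3     35       30  retail                 1050
8     71      222     web                15762
The value at position 2, column 'revenue_times_units' is 1050.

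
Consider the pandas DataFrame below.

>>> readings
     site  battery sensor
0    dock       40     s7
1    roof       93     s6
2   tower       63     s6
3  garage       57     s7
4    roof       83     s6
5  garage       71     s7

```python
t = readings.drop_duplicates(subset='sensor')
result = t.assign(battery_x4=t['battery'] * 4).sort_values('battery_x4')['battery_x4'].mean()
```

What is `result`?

266.0

drop duplicate sensor (keep=first):
   site  battery sensor
0  dock       40     s7
1  roof       93     s6
add column battery_x4 = t['battery'] * 4:
   site  battery sensor  battery_x4
0  dock       40     s7         160
1  roof       93     s6         372
sort by battery_x4:
   site  battery sensor  battery_x4
0  dock       40     s7         160
1  roof       93     s6         372
Taking the mean of column 'battery_x4' gives 266.0.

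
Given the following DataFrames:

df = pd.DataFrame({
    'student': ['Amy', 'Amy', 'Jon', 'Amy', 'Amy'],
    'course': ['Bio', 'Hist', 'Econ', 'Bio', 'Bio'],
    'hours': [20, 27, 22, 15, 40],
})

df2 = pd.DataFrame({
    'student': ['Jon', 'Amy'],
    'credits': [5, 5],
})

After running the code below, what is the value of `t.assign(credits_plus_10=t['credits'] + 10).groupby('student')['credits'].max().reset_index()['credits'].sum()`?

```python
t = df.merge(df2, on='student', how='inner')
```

10

merge on 'student' (how='inner') → 5 rows:
  student course  hours  credits
0     Amy    Bio     20        5
1     Amy   Hist     27        5
2     Jon   Econ     22        5
3     Amy    Bio     15        5
4     Amy    Bio     40        5
add column credits_plus_10 = t['credits'] + 10:
  student course  hours  credits  credits_plus_10
0     Amy    Bio     20        5               15
1     Amy   Hist     27        5               15
2     Jon   Econ     22        5               15
3     Amy    Bio     15        5               15
4     Amy    Bio     40        5               15
group by student, max of credits:
student
Amy    5
Jon    5
Name: credits, dtype: int64
reset_index():
  student  credits
0     Amy        5
1     Jon        5
Finally, sum of column 'credits' = 10.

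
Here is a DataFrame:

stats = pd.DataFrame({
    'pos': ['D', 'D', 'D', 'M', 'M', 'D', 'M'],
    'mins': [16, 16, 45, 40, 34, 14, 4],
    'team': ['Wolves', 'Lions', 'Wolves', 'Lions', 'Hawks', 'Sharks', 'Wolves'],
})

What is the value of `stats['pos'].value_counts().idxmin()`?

value_counts of pos:
pos
D    4
M    3
Name: count, dtype: int64
Finally, label with the smallest value = M.

M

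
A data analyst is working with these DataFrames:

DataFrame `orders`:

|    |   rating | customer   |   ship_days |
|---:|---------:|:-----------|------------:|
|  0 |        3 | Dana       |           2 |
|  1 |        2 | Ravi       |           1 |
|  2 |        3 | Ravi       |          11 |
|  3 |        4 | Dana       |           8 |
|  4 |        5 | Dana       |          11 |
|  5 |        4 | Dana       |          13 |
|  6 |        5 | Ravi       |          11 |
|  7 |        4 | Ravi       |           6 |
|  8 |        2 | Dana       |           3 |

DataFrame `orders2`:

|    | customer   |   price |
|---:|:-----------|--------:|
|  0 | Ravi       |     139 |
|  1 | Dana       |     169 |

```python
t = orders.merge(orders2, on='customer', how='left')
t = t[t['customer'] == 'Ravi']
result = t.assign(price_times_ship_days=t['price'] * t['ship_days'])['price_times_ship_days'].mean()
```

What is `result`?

1007.75

merge on 'customer' (how='left') → 9 rows:
   rating customer  ship_days  price
0       3     Dana          2    169
1       2     Ravi          1    139
2       3     Ravi         11    139
3       4     Dana          8    169
4       5     Dana         11    169
5       4     Dana         13    169
6       5     Ravi         11    139
7       4     Ravi          6    139
8       2     Dana          3    169
filter rows where customer == 'Ravi':
   rating customer  ship_days  price
1       2     Ravi          1    139
2       3     Ravi         11    139
6       5     Ravi         11    139
7       4     Ravi          6    139
add column price_times_ship_days = t['price'] * t['ship_days']:
   rating customer  ship_days  price  price_times_ship_days
1       2     Ravi          1    139                    139
2       3     Ravi         11    139                   1529
6       5     Ravi         11    139                   1529
7       4     Ravi          6    139                    834
Then the mean of column 'price_times_ship_days': 1007.75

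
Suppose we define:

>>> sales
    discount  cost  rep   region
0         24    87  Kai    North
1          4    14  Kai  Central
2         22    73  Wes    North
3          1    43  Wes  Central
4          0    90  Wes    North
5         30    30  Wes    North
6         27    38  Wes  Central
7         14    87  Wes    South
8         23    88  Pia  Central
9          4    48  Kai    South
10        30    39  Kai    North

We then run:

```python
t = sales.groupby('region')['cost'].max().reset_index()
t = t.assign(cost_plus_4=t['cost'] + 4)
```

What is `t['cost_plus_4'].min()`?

group by region, max of cost:
region
Central    88
North      90
South      87
Name: cost, dtype: int64
reset_index():
    region  cost
0  Central    88
1    North    90
2    South    87
add column cost_plus_4 = t['cost'] + 4:
    region  cost  cost_plus_4
0  Central    88           92
1    North    90           94
2    South    87           91

91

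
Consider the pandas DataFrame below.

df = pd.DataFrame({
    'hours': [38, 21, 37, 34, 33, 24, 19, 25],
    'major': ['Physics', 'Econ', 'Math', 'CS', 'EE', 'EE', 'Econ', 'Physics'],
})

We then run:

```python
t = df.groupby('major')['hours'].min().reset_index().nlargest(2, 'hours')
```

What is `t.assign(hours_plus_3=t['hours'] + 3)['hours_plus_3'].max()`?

group by major, min of hours:
major
CS         34
EE         24
Econ       19
Math       37
Physics    25
Name: hours, dtype: int64
reset_index():
     major  hours
0       CS     34
1       EE     24
2     Econ     19
3     Math     37
4  Physics     25
take 2 rows with largest hours:
  major  hours
3  Math     37
0    CS     34
add column hours_plus_3 = t['hours'] + 3:
  major  hours  hours_plus_3
3  Math     37            40
0    CS     34            37
So max() = 40.

40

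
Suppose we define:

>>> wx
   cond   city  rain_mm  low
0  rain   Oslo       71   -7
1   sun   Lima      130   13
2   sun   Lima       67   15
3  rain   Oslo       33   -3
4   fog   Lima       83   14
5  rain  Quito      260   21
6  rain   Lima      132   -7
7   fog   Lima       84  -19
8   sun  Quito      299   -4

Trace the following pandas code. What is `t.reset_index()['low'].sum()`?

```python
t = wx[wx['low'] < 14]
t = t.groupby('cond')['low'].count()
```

filter rows where low < 14:
   cond   city  rain_mm  low
0  rain   Oslo       71   -7
1   sun   Lima      130   13
3  rain   Oslo       33   -3
6  rain   Lima      132   -7
7   fog   Lima       84  -19
8   sun  Quito      299   -4
group by cond, count of low:
cond
fog     1
rain    3
sun     2
Name: low, dtype: int64
reset_index():
   cond  low
0   fog    1
1  rain    3
2   sun    2
Reading off the sum of column 'low', we get 6.

6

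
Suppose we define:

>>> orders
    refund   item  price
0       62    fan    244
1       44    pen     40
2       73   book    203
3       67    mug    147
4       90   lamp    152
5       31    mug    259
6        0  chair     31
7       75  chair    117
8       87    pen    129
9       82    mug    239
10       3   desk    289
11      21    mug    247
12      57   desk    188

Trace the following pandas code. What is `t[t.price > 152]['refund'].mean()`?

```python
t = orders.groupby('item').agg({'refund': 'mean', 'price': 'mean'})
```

group by item: mean(refund), mean(price):
       refund  price
item                
book    73.00  203.0
chair   37.50   74.0
desk    30.00  238.5
fan     62.00  244.0
lamp    90.00  152.0
mug     50.25  223.0
pen     65.50   84.5
filter rows where price > 152:
      refund  price
item               
book   73.00  203.0
desk   30.00  238.5
fan    62.00  244.0
mug    50.25  223.0

53.8125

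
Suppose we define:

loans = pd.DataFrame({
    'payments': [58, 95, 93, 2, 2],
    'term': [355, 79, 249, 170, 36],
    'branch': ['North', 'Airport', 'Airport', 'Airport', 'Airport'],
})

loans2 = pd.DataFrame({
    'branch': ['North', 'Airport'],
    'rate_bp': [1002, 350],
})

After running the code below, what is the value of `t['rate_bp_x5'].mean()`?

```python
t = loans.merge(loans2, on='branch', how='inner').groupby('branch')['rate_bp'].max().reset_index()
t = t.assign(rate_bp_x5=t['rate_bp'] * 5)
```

3380.0

merge on 'branch' (how='inner') → 5 rows:
   payments  term   branch  rate_bp
0        58   355    North     1002
1        95    79  Airport      350
2        93   249  Airport      350
3         2   170  Airport      350
4         2    36  Airport      350
group by branch, max of rate_bp:
branch
Airport     350
North      1002
Name: rate_bp, dtype: int64
reset_index():
    branch  rate_bp
0  Airport      350
1    North     1002
add column rate_bp_x5 = t['rate_bp'] * 5:
    branch  rate_bp  rate_bp_x5
0  Airport      350        1750
1    North     1002        5010
Reading off the mean of column 'rate_bp_x5', we get 3380.0.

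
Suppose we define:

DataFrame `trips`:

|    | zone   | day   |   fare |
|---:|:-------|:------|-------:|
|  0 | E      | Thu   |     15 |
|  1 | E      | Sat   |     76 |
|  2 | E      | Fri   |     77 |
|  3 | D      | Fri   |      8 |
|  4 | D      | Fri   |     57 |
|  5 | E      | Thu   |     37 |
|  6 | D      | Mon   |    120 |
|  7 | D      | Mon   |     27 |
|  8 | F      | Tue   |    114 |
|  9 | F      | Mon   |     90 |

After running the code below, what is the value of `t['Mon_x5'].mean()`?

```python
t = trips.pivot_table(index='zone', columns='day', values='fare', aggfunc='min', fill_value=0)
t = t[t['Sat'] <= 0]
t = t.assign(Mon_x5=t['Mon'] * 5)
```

292.5

pivot: rows=zone, cols=day, min(fare):
day   Fri  Mon  Sat  Thu  Tue
zone                         
D       8   27    0    0    0
E      77    0   76   15    0
F       0   90    0    0  114
filter rows where Sat <= 0:
day   Fri  Mon  Sat  Thu  Tue
zone                         
D       8   27    0    0    0
F       0   90    0    0  114
add column Mon_x5 = t['Mon'] * 5:
day   Fri  Mon  Sat  Thu  Tue  Mon_x5
zone                                 
D       8   27    0    0    0     135
F       0   90    0    0  114     450
Hence 292.5.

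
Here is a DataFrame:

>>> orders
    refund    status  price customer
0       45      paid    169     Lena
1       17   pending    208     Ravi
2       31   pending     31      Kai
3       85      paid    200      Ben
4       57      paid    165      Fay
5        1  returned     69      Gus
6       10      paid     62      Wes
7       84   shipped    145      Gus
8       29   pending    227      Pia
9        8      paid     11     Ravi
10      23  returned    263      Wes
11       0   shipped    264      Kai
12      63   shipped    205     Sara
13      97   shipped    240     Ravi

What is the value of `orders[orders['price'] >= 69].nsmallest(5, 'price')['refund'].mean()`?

filter rows where price >= 69:
    refund    status  price customer
0       45      paid    169     Lena
1       17   pending    208     Ravi
3       85      paid    200      Ben
4       57      paid    165      Fay
5        1  returned     69      Gus
7       84   shipped    145      Gus
8       29   pending    227      Pia
10      23  returned    263      Wes
11       0   shipped    264      Kai
12      63   shipped    205     Sara
13      97   shipped    240     Ravi
take 5 rows with smallest price:
   refund    status  price customer
5       1  returned     69      Gus
7      84   shipped    145      Gus
4      57      paid    165      Fay
0      45      paid    169     Lena
3      85      paid    200      Ben
The mean of column 'refund' is 54.4.

54.4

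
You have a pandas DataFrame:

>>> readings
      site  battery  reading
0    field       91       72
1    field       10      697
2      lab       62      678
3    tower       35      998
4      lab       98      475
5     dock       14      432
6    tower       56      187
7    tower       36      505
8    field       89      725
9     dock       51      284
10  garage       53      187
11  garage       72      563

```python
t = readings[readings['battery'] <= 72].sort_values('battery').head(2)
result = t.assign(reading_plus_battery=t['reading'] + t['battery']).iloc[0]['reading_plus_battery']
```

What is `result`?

707

filter rows where battery <= 72:
      site  battery  reading
1    field       10      697
2      lab       62      678
3    tower       35      998
5     dock       14      432
6    tower       56      187
7    tower       36      505
9     dock       51      284
10  garage       53      187
11  garage       72      563
sort by battery:
      site  battery  reading
1    field       10      697
5     dock       14      432
3    tower       35      998
7    tower       36      505
9     dock       51      284
10  garage       53      187
6    tower       56      187
2      lab       62      678
11  garage       72      563
take first 2 rows:
    site  battery  reading
1  field       10      697
5   dock       14      432
add column reading_plus_battery = t['reading'] + t['battery']:
    site  battery  reading  reading_plus_battery
1  field       10      697                   707
5   dock       14      432                   446
Taking the value at position 0, column 'reading_plus_battery' gives 707.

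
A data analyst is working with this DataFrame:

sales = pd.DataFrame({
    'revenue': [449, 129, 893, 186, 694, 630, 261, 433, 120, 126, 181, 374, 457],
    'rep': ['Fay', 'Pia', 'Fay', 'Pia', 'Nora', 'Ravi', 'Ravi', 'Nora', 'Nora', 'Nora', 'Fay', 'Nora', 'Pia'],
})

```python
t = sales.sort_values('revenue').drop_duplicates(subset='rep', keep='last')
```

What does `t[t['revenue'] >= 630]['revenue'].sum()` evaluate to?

2217

sort by revenue:
    revenue   rep
8       120  Nora
9       126  Nora
1       129   Pia
10      181   Fay
3       186   Pia
6       261  Ravi
11      374  Nora
7       433  Nora
0       449   Fay
12      457   Pia
5       630  Ravi
4       694  Nora
2       893   Fay
drop duplicate rep (keep=last):
    revenue   rep
12      457   Pia
5       630  Ravi
4       694  Nora
2       893   Fay
filter rows where revenue >= 630:
   revenue   rep
5      630  Ravi
4      694  Nora
2      893   Fay
Finally, sum of column 'revenue' = 2217.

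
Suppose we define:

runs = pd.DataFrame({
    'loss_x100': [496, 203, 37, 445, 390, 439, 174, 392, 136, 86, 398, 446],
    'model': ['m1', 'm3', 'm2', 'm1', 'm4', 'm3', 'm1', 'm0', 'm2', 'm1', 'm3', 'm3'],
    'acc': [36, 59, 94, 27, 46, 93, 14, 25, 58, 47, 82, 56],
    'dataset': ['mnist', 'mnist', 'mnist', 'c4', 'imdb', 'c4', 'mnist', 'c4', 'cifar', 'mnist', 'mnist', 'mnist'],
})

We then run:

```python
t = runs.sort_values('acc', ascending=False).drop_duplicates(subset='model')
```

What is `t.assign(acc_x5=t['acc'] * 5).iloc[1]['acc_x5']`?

465

sort by acc descending:
    loss_x100 model  acc dataset
2          37    m2   94   mnist
5         439    m3   93      c4
10        398    m3   82   mnist
1         203    m3   59   mnist
8         136    m2   58   cifar
11        446    m3   56   mnist
9          86    m1   47   mnist
4         390    m4   46    imdb
0         496    m1   36   mnist
3         445    m1   27      c4
7         392    m0   25      c4
6         174    m1   14   mnist
drop duplicate model (keep=first):
   loss_x100 model  acc dataset
2         37    m2   94   mnist
5        439    m3   93      c4
9         86    m1   47   mnist
4        390    m4   46    imdb
7        392    m0   25      c4
add column acc_x5 = t['acc'] * 5:
   loss_x100 model  acc dataset  acc_x5
2         37    m2   94   mnist     470
5        439    m3   93      c4     465
9         86    m1   47   mnist     235
4        390    m4   46    imdb     230
7        392    m0   25      c4     125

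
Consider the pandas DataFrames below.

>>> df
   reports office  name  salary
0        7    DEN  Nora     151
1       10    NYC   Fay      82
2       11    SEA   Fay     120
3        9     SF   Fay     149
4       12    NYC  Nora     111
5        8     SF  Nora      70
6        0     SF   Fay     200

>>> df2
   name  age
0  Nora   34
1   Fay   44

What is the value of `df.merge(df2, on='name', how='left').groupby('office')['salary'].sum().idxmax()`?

merge on 'name' (how='left') → 7 rows:
   reports office  name  salary  age
0        7    DEN  Nora     151   34
1       10    NYC   Fay      82   44
2       11    SEA   Fay     120   44
3        9     SF   Fay     149   44
4       12    NYC  Nora     111   34
5        8     SF  Nora      70   34
6        0     SF   Fay     200   44
group by office, sum of salary:
office
DEN    151
NYC    193
SEA    120
SF     419
Name: salary, dtype: int64
Finally, label with the largest value = SF.

SF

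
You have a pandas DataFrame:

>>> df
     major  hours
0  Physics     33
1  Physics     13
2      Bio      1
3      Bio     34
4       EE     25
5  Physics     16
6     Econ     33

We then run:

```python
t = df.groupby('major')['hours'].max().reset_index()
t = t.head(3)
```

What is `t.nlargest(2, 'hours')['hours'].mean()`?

group by major, max of hours:
major
Bio        34
EE         25
Econ       33
Physics    33
Name: hours, dtype: int64
reset_index():
     major  hours
0      Bio     34
1       EE     25
2     Econ     33
3  Physics     33
take first 3 rows:
  major  hours
0   Bio     34
1    EE     25
2  Econ     33
take 2 rows with largest hours:
  major  hours
0   Bio     34
2  Econ     33
mean of column 'hours' → 33.5

33.5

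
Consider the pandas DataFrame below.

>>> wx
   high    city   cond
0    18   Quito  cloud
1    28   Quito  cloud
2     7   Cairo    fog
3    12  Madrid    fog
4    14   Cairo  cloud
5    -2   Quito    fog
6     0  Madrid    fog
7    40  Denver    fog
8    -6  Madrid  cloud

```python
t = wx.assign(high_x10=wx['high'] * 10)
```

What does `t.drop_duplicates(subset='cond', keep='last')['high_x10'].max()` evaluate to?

400

add column high_x10 = wx['high'] * 10:
   high    city   cond  high_x10
0    18   Quito  cloud       180
1    28   Quito  cloud       280
2     7   Cairo    fog        70
3    12  Madrid    fog       120
4    14   Cairo  cloud       140
5    -2   Quito    fog       -20
6     0  Madrid    fog         0
7    40  Denver    fog       400
8    -6  Madrid  cloud       -60
drop duplicate cond (keep=last):
   high    city   cond  high_x10
7    40  Denver    fog       400
8    -6  Madrid  cloud       -60
max of column 'high_x10' → 400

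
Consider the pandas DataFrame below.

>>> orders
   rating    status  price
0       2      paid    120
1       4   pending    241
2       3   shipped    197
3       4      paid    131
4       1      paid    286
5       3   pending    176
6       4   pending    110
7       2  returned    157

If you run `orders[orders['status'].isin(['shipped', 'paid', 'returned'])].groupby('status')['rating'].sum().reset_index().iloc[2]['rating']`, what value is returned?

filter rows where status in ['shipped', 'paid', 'returned']:
   rating    status  price
0       2      paid    120
2       3   shipped    197
3       4      paid    131
4       1      paid    286
7       2  returned    157
group by status, sum of rating:
status
paid        7
returned    2
shipped     3
Name: rating, dtype: int64
reset_index():
     status  rating
0      paid       7
1  returned       2
2   shipped       3

3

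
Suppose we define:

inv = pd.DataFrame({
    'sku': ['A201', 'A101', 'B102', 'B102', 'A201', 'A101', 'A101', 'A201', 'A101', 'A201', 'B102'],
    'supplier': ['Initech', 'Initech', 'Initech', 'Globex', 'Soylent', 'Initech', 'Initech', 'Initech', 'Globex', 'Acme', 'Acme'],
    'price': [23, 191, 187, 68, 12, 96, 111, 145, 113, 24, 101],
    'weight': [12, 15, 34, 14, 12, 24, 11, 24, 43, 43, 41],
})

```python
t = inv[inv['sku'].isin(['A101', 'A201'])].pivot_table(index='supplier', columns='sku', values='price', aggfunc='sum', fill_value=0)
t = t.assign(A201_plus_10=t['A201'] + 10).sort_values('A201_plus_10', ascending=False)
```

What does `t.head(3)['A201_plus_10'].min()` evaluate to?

filter rows where sku in ['A101', 'A201']:
    sku supplier  price  weight
0  A201  Initech     23      12
1  A101  Initech    191      15
4  A201  Soylent     12      12
5  A101  Initech     96      24
6  A101  Initech    111      11
7  A201  Initech    145      24
8  A101   Globex    113      43
9  A201     Acme     24      43
pivot: rows=supplier, cols=sku, sum(price):
sku       A101  A201
supplier            
Acme         0    24
Globex     113     0
Initech    398   168
Soylent      0    12
add column A201_plus_10 = t['A201'] + 10:
sku       A101  A201  A201_plus_10
supplier                          
Acme         0    24            34
Globex     113     0            10
Initech    398   168           178
Soylent      0    12            22
sort by A201_plus_10 descending:
sku       A101  A201  A201_plus_10
supplier                          
Initech    398   168           178
Acme         0    24            34
Soylent      0    12            22
Globex     113     0            10
take first 3 rows:
sku       A101  A201  A201_plus_10
supplier                          
Initech    398   168           178
Acme         0    24            34
Soylent      0    12            22

22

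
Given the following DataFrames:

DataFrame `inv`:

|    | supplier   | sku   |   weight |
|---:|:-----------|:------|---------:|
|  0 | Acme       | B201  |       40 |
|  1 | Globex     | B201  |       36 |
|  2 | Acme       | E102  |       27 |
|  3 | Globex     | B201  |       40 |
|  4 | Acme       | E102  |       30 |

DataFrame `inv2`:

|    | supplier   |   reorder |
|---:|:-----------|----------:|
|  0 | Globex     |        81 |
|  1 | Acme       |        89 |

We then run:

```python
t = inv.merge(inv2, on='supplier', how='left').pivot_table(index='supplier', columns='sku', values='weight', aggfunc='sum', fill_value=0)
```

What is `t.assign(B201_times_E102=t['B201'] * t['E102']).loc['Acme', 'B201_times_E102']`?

merge on 'supplier' (how='left') → 5 rows:
  supplier   sku  weight  reorder
0     Acme  B201      40       89
1   Globex  B201      36       81
2     Acme  E102      27       89
3   Globex  B201      40       81
4     Acme  E102      30       89
pivot: rows=supplier, cols=sku, sum(weight):
sku       B201  E102
supplier            
Acme        40    57
Globex      76     0
add column B201_times_E102 = t['B201'] * t['E102']:
sku       B201  E102  B201_times_E102
supplier                             
Acme        40    57             2280
Globex      76     0                0
value at row 'Acme', column 'B201_times_E102' → 2280

2280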